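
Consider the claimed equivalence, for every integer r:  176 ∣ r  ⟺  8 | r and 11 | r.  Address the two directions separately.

(←) This fails: take r = 88. Both 8 ∣ 88 and 11 ∣ 88, yet 88 is not a multiple of 176 (since 88 = 0·176 + 88), so 176 ∤ 88.

(→) If 176 ∣ r, write r = 176q. Since 176 = 22·8, r = 8·(22q), so 8 ∣ r; and since 176 = 16·11, r = 11·(16q), so 11 ∣ r.

Only the forward direction holds.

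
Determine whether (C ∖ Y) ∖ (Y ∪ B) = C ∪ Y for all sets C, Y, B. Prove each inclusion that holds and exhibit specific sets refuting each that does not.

The sets are not equal: only the forward inclusion holds.

Forward inclusion. Let x ∈ (C ∖ Y) ∖ (Y ∪ B). Then x ∈ C and x ∉ Y, B, from which x ∈ C ∪ Y.

Reverse inclusion. This inclusion fails. Take C = ∅, Y = {1}, B = ∅; then 1 ∈ C ∪ Y but 1 ∉ (C ∖ Y) ∖ (Y ∪ B).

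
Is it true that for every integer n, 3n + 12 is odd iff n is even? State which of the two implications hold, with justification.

Both directions fail.

Forward direction. This fails: n = 1 gives 3n + 12 = 15, which is odd, but 1 is odd, not even.

Converse. This also fails: n = 0 is even, but 3n + 12 = 12 is even, not odd.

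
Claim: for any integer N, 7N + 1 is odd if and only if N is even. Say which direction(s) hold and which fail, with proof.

(⟸) Suppose N is even; write N = 2j. Then 7N + 1 = 7·(2j) + 1 = 2·7j + 1, which is odd.

(⟹) Suppose 7N + 1 is odd. Since 7 is odd, 7N and N have the same parity, so 7N + 1 ≡ N + 1 (mod 2). As 1 is odd, 7N + 1 is odd exactly when N is even. Thus N is even.

Equivalent; both directions hold.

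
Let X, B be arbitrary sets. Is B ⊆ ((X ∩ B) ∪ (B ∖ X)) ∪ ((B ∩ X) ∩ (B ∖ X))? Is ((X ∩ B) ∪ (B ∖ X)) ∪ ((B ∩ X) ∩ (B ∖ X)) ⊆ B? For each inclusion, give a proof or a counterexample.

(⊆) Let x ∈ B. Then either x ∈ B and x ∉ X; or x ∈ X ∩ B. In each case x ∈ ((X ∩ B) ∪ (B ∖ X)) ∪ ((B ∩ X) ∩ (B ∖ X)), so B ⊆ ((X ∩ B) ∪ (B ∖ X)) ∪ ((B ∩ X) ∩ (B ∖ X)).

(⊇) Let x ∈ ((X ∩ B) ∪ (B ∖ X)) ∪ ((B ∩ X) ∩ (B ∖ X)). Then either x ∈ B and x ∉ X; or x ∈ X ∩ B. In each case x ∈ B, so ((X ∩ B) ∪ (B ∖ X)) ∪ ((B ∩ X) ∩ (B ∖ X)) ⊆ B.

The two sets are equal.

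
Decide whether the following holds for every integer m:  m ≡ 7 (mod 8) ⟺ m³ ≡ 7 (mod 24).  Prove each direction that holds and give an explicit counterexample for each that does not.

(⇒) fails; (⇐) holds.

(⟹) This fails: take m = 15. Then 15 ≡ 7 (mod 8), but 15³ = 3375 ≡ 15 (mod 24), not 7.

(⟸) Conversely, the residues r modulo 24 with r³ ≡ 7 (mod 24) are exactly {7}, and each is ≡ 7 (mod 8).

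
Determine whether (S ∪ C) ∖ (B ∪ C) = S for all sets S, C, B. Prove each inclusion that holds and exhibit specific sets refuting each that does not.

Forward inclusion. Let x ∈ (S ∪ C) ∖ (B ∪ C). Then x ∈ S and x ∉ C, B, from which x ∈ S.

Reverse inclusion. This inclusion fails. Take S = {1}, C = {1}, B = ∅; then 1 ∈ S but 1 ∉ (S ∪ C) ∖ (B ∪ C).

Only the forward inclusion holds.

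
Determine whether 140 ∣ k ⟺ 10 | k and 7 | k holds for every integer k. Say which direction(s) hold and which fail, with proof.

(⇒) If 140 ∣ k, write k = 140q. Since 140 = 14·10, k = 10·(14q), so 10 ∣ k; and since 140 = 20·7, k = 7·(20q), so 7 ∣ k.

(⇐) This fails: take k = 70. Both 10 ∣ 70 and 7 ∣ 70, yet 70 is not a multiple of 140 (since 70 = 0·140 + 70), so 140 ∤ 70.

(⇒) holds; (⇐) fails.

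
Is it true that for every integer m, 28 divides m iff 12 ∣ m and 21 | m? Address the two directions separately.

(⇒) fails; (⇐) holds.

(⟹) This fails: take m = 28. Certainly 28 ∣ 28, but 12 ∤ 28.

(⟸) Suppose 12 ∣ m and 21 ∣ m. Any common multiple of 12 and 21 is a multiple of their lcm; here lcm(12, 21) = 12·21/gcd(12, 21) = 252/3 = 84, so 84 ∣ m. Since 28 ∣ 84, it follows that 28 ∣ m.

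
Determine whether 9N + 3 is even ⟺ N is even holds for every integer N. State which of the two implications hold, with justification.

(⇒) fails and (⇐) fails.

(⟹) This fails: N = 3 gives 9N + 3 = 30, which is even, but 3 is odd, not even.

(⟸) This also fails: N = 6 is even, but 9N + 3 = 57 is odd, not even.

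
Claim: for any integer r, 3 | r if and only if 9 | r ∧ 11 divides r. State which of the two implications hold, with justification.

Only the converse holds.

(→) This fails: take r = 3. Certainly 3 ∣ 3, but 9 ∤ 3.

(←) Suppose 9 ∣ r and 11 ∣ r. Any common multiple of 9 and 11 is a multiple of their lcm; here gcd(9, 11) = 1, so lcm(9, 11) = 9·11 = 99, so 99 ∣ r. Since 3 ∣ 99, it follows that 3 ∣ r.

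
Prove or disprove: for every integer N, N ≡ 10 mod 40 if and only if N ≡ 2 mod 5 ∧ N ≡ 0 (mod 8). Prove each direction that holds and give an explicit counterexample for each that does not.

[⇒] This fails: N = 10 gives 10 ≡ 10 (mod 40) but 10 ≡ 0 (mod 5), so the conjunction on the right does not hold.

[⇐] This fails: N = 32 satisfies both congruences on the right (32 ≡ 2 mod 5 and 32 ≡ 0 mod 8) yet 32 ≡ 32 (mod 40), not 10.

Neither implication holds.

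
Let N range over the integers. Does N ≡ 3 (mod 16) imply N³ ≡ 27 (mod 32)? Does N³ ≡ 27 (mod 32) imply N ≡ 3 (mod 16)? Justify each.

Only the converse holds.

Forward direction. This fails: take N = 19. Then 19 ≡ 3 (mod 16), but 19³ = 6859 ≡ 11 (mod 32), not 27.

Converse. The residues r modulo 32 with r³ ≡ 27 (mod 32) are exactly {3}, and each is ≡ 3 (mod 16).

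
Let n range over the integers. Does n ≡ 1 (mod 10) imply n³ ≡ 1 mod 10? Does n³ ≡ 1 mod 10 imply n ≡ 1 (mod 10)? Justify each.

Both directions hold; the statement is true.

[⇐] Suppose n³ ≡ 1 (mod 10). The only residue r in {0, …, 9} with r³ ≡ 1 (mod 10) is r = 1, so n ≡ 1 (mod 10).

[⇒] Suppose n ≡ 1 (mod 10). Write n = 10j + 1. Then (10j + 1)³ = 1000j³ + 300j² + 30j + 1 = 10(100j³ + 30j² + 3j) + 1, so n³ ≡ 1 (mod 10).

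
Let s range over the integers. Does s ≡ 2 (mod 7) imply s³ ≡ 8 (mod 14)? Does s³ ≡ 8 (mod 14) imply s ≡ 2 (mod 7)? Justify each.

Neither implication holds.

(⇒) This fails: take s = 9. Then 9 ≡ 2 (mod 7), but 9³ = 729 ≡ 1 (mod 14), not 8.

(⇐) This fails: take s = 4. Then 4³ = 64 ≡ 8 (mod 14), yet 4 ≡ 4 (mod 7), not 2.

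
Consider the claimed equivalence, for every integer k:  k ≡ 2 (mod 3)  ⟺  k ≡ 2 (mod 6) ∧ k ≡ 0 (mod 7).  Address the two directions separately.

(⇒) fails; (⇐) holds.

[⇐] If k ≡ 2 (mod 6) and k ≡ 0 (mod 7), then by the Chinese remainder theorem k ≡ 14 (mod 42). Since 14 ≡ 2 (mod 3) and 3 ∣ 42, we get k ≡ 2 (mod 3).

[⇒] This fails: k = 32 gives 32 ≡ 2 (mod 3) but 32 ≡ 4 (mod 7), so the conjunction on the right does not hold.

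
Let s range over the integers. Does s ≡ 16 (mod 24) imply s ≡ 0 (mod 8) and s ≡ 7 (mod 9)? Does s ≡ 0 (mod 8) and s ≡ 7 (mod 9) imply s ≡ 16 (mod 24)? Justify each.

Not equivalent: only (⇐) holds.

(⟸) If s ≡ 0 (mod 8) and s ≡ 7 (mod 9), then by the Chinese remainder theorem s ≡ 16 (mod 72). Since 16 ≡ 16 (mod 24) and 24 ∣ 72, we get s ≡ 16 (mod 24).

(⟹) This fails: s = 40 gives 40 ≡ 16 (mod 24) but 40 ≡ 4 (mod 9), so the conjunction on the right does not hold.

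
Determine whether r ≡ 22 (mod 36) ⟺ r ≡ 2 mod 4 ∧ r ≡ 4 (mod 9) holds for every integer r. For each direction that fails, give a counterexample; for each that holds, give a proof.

Both implications hold.

Forward direction. Suppose r ≡ 22 (mod 36); write r = 36j + 22. Since 4 ∣ 36, reducing mod 4 gives r ≡ 22 ≡ 2 (mod 4); since 9 ∣ 36, reducing mod 9 gives r ≡ 22 ≡ 4 (mod 9).

Converse. If r ≡ 2 (mod 4) and r ≡ 4 (mod 9), then by the Chinese remainder theorem r ≡ 22 (mod 36). This is exactly r ≡ 22 (mod 36).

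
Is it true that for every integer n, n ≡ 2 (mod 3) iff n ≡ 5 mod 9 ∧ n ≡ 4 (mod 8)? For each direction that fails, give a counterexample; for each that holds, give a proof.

[⇐] If n ≡ 5 (mod 9) and n ≡ 4 (mod 8), then by the Chinese remainder theorem n ≡ 68 (mod 72). Since 68 ≡ 2 (mod 3) and 3 ∣ 72, we get n ≡ 2 (mod 3).

[⇒] This fails: n = 2 gives 2 ≡ 2 (mod 3) but 2 ≡ 2 (mod 9), so the conjunction on the right does not hold.

Only the reverse direction holds.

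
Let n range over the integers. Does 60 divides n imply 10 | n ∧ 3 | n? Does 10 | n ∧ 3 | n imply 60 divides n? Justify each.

The forward direction holds; the converse fails.

[⇒] If 60 ∣ n, write n = 60q. Since 60 = 6·10, n = 10·(6q), so 10 ∣ n; and since 60 = 20·3, n = 3·(20q), so 3 ∣ n.

[⇐] This fails: take n = 30. Both 10 ∣ 30 and 3 ∣ 30, yet 30 is not a multiple of 60 (since 30 = 0·60 + 30), so 60 ∤ 30.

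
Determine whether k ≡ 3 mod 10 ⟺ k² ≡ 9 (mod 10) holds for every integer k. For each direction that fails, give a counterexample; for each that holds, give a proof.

(⇒) Suppose k ≡ 3 mod 10. Write k = 10j + 3. Then (10j + 3)² = 100j² + 60j + 9 = 10(10j² + 6j) + 9, so k² ≡ 9 (mod 10).

(⇐) This fails: take k = 7. Then 7² = 49 ≡ 9 (mod 10), yet 7 ≡ 7 (mod 10), not 3.

(⇒) holds; (⇐) fails.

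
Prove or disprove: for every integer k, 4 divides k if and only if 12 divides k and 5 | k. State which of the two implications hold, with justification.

(⟹) This fails: take k = 4. Certainly 4 ∣ 4, but 12 ∤ 4.

(⟸) Suppose 12 ∣ k and 5 ∣ k. Any common multiple of 12 and 5 is a multiple of their lcm; here gcd(12, 5) = 1, so lcm(12, 5) = 12·5 = 60, so 60 ∣ k. Since 4 ∣ 60, it follows that 4 ∣ k.

Only the reverse direction holds.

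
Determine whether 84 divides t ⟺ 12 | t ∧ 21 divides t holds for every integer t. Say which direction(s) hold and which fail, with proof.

(→) If 84 ∣ t, write t = 84q. Since 84 = 7·12, t = 12·(7q), so 12 ∣ t; and since 84 = 4·21, t = 21·(4q), so 21 ∣ t.

(←) Suppose 12 ∣ t and 21 ∣ t. Any common multiple of 12 and 21 is a multiple of their lcm; here lcm(12, 21) = 12·21/gcd(12, 21) = 252/3 = 84, so 84 ∣ t.

The biconditional holds.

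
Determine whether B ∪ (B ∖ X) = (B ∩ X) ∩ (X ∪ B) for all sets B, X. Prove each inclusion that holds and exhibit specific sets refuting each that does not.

The sets are not equal: only the reverse inclusion holds.

(⊆) This inclusion fails. Take B = {1}, X = ∅; then 1 ∈ B ∪ (B ∖ X) but 1 ∉ (B ∩ X) ∩ (X ∪ B).

(⊇) Let x ∈ (B ∩ X) ∩ (X ∪ B). Then x ∈ B ∩ X, from which x ∈ B ∪ (B ∖ X).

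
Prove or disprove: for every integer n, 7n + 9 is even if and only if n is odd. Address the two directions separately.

Both directions hold; the statement is true.

Forward direction. Suppose 7n + 9 is even. Since 7 is odd, 7n and n have the same parity, so 7n + 9 ≡ n + 9 (mod 2). As 9 is odd, 7n + 9 is even exactly when n is odd. Thus n is odd.

Converse. Suppose n is odd; write n = 2j + 1. Then 7n + 9 = 7·(2j + 1) + 9 = 2·7j + 16, which is even.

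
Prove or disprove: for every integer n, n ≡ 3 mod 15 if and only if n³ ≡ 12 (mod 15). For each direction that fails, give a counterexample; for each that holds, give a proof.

Equivalent; both directions hold.

(→) Suppose n ≡ 3 mod 15. Write n = 15j + 3. Then (15j + 3)³ = 3375j³ + 2025j² + 405j + 27 = 15(225j³ + 135j² + 27j + 1) + 12, so n³ ≡ 12 (mod 15).

(←) Conversely, suppose n³ ≡ 12 (mod 15). The only residue r in {0, …, 14} with r³ ≡ 12 (mod 15) is r = 3, so n ≡ 3 (mod 15).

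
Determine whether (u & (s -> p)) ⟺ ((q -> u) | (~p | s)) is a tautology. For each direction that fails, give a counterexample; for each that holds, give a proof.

Only the forward implication holds.

(⟹) Assume the antecedent. If u is true, (q -> u) | (~p | s) reduces to true regardless of the other variables. If u is false, the antecedent cannot hold. Either way (q -> u) | (~p | s) holds.

(⟸) This fails. Under p = F, s = F, q = F, u = F, the left side is false but the right side is true.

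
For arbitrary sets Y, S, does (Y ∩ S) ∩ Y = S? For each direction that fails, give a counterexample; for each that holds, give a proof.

Reverse inclusion. This inclusion fails. Take Y = ∅, S = {1}; then 1 ∈ S but 1 ∉ (Y ∩ S) ∩ Y.

Forward inclusion. Let x ∈ (Y ∩ S) ∩ Y. Then x ∈ Y ∩ S, from which x ∈ S.

The sets are not equal: only the forward inclusion holds.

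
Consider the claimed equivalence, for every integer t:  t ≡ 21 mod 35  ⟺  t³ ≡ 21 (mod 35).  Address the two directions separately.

Equivalent; both directions hold.

(⟹) Suppose t ≡ 21 mod 35. Write t = 35j + 21. Then (35j + 21)³ = 42875j³ + 77175j² + 46305j + 9261 = 35(1225j³ + 2205j² + 1323j + 264) + 21, so t³ ≡ 21 (mod 35).

(⟸) Conversely, suppose t³ ≡ 21 (mod 35). The only residue r in {0, …, 34} with r³ ≡ 21 (mod 35) is r = 21, so t ≡ 21 (mod 35).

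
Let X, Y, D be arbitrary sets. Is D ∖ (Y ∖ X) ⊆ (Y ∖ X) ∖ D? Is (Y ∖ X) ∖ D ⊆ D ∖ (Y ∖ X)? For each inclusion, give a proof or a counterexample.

(⊆) This inclusion fails. Take X = ∅, Y = ∅, D = {1}; then 1 ∈ D ∖ (Y ∖ X) but 1 ∉ (Y ∖ X) ∖ D.

(⊇) This inclusion fails. Take X = ∅, Y = {1}, D = ∅; then 1 ∈ (Y ∖ X) ∖ D but 1 ∉ D ∖ (Y ∖ X).

(⊆) fails and (⊇) fails.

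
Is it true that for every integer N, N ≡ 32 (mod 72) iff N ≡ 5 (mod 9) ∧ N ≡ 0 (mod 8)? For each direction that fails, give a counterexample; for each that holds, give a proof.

Both directions hold.

(⟹) Suppose N ≡ 32 (mod 72); write N = 72j + 32. Since 9 ∣ 72, reducing mod 9 gives N ≡ 32 ≡ 5 (mod 9); since 8 ∣ 72, reducing mod 8 gives N ≡ 32 ≡ 0 (mod 8).

(⟸) Conversely, if N ≡ 5 (mod 9) and N ≡ 0 (mod 8), then by the Chinese remainder theorem N ≡ 32 (mod 72). This is exactly N ≡ 32 (mod 72).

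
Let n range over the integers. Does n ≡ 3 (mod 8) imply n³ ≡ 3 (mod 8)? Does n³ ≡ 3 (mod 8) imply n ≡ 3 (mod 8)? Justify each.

Both directions hold.

Forward direction. Suppose n ≡ 3 (mod 8). Write n = 8j + 3. Then (8j + 3)³ = 512j³ + 576j² + 216j + 27 = 8(64j³ + 72j² + 27j + 3) + 3, so n³ ≡ 3 (mod 8).

Converse. For the converse, argue contrapositively. If n ≢ 3 (mod 8), then n is congruent to one of 0, 1, 2, 4, 5, 6, 7 modulo 8, and these give n³ ≡ 0, 1, 0, 0, 5, 0, 7 respectively — never 3.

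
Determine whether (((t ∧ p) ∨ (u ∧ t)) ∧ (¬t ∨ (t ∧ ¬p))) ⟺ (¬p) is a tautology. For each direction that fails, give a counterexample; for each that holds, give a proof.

(←) This fails. Under p = F, u = F, t = F, the left side is false but the right side is true.

(→) Assume the antecedent. If p is true, the antecedent cannot hold. If p is false, ¬p reduces to true regardless of the other variables. Either way ¬p holds.

The forward direction holds; the converse fails.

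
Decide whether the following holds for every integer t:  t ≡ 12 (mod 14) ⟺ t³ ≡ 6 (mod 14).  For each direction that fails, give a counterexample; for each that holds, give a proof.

Forward direction. Suppose t ≡ 12 (mod 14). Write t = 14j + 12. Then (14j + 12)³ = 2744j³ + 7056j² + 6048j + 1728 = 14(196j³ + 504j² + 432j + 123) + 6, so t³ ≡ 6 (mod 14).

Converse. This fails: take t = 6. Then 6³ = 216 ≡ 6 (mod 14), yet 6 ≡ 6 (mod 14), not 12.

(⇒) holds; (⇐) fails.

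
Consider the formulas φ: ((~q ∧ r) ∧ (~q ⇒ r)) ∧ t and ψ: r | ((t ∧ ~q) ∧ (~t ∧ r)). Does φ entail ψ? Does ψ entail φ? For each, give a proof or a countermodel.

[⇒] Assume the antecedent. If t is true, the antecedent forces (t = T, q = F, r = T), and r | ((t ∧ ~q) ∧ (~t ∧ r)) holds there. If t is false, the antecedent cannot hold. Either way r | ((t ∧ ~q) ∧ (~t ∧ r)) holds.

[⇐] This fails. Under t = F, q = F, r = T, the left side is false but the right side is true.

Only the forward implication holds.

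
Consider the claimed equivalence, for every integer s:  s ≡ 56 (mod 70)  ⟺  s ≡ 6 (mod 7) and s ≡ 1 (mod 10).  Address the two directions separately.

Neither direction holds.

[⇒] This fails: s = 56 gives 56 ≡ 56 (mod 70) but 56 ≡ 0 (mod 7), so the conjunction on the right does not hold.

[⇐] This fails: s = 41 satisfies both congruences on the right (41 ≡ 6 mod 7 and 41 ≡ 1 mod 10) yet 41 ≡ 41 (mod 70), not 56.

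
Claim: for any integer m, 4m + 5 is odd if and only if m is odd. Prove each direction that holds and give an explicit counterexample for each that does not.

Only the reverse direction holds.

[⇒] This fails: take m = 0. Then 4m + 5 = 5, which is odd, yet m = 0 is even, not odd.

[⇐] Suppose m is odd. Since 4 is even, 4m is even for every m, so 4m + 5 has the same parity as 5, which is odd. Hence 4m + 5 is odd.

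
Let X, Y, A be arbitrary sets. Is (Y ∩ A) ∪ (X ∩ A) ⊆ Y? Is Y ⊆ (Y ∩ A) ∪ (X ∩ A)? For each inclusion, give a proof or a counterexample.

Forward inclusion. This inclusion fails. Take X = {1}, Y = ∅, A = {1}; then 1 ∈ (Y ∩ A) ∪ (X ∩ A) but 1 ∉ Y.

Reverse inclusion. This inclusion fails. Take X = ∅, Y = {1}, A = ∅; then 1 ∈ Y but 1 ∉ (Y ∩ A) ∪ (X ∩ A).

(⊆) fails and (⊇) fails.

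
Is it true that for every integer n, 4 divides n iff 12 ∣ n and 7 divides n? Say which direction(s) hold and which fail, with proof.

Forward direction. This fails: take n = 4. Certainly 4 ∣ 4, but 12 ∤ 4.

Converse. Suppose 12 ∣ n and 7 ∣ n. Any common multiple of 12 and 7 is a multiple of their lcm; here gcd(12, 7) = 1, so lcm(12, 7) = 12·7 = 84, so 84 ∣ n. Since 4 ∣ 84, it follows that 4 ∣ n.

Not equivalent: only (⇐) holds.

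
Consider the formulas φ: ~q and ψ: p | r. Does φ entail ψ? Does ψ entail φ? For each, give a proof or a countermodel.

(→) This fails. Under q = F, r = F, p = F, the left side is true but the right side is false.

(←) This fails. Under q = T, r = T, p = F, the left side is false but the right side is true.

(⇒) fails and (⇐) fails.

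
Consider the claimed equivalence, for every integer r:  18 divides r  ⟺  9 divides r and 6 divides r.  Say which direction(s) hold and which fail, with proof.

Forward direction. If 18 ∣ r, write r = 18q. Since 18 = 2·9, r = 9·(2q), so 9 ∣ r; and since 18 = 3·6, r = 6·(3q), so 6 ∣ r.

Converse. Suppose 9 ∣ r and 6 ∣ r. Any common multiple of 9 and 6 is a multiple of their lcm; here lcm(9, 6) = 9·6/gcd(9, 6) = 54/3 = 18, so 18 ∣ r.

Equivalent; both directions hold.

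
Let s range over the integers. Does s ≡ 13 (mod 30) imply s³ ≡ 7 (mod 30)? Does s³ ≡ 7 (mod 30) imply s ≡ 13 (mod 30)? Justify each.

(←) Suppose s³ ≡ 7 (mod 30). The only residue r in {0, …, 29} with r³ ≡ 7 (mod 30) is r = 13, so s ≡ 13 (mod 30).

(→) Suppose s ≡ 13 (mod 30). Write s = 30j + 13. Then (30j + 13)³ = 27000j³ + 35100j² + 15210j + 2197 = 30(900j³ + 1170j² + 507j + 73) + 7, so s³ ≡ 7 (mod 30).

Both directions hold.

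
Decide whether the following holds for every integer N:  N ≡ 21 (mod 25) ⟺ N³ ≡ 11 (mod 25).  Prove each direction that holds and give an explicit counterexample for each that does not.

(→) Suppose N ≡ 21 (mod 25). Write N = 25j + 21. Then (25j + 21)³ = 15625j³ + 39375j² + 33075j + 9261 = 25(625j³ + 1575j² + 1323j + 370) + 11, so N³ ≡ 11 (mod 25).

(←) Conversely, suppose N³ ≡ 11 (mod 25). The only residue r in {0, …, 24} with r³ ≡ 11 (mod 25) is r = 21, so N ≡ 21 (mod 25).

Equivalent; both directions hold.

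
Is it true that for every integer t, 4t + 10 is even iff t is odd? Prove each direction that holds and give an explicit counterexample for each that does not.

The forward direction fails; the converse holds.

[⇒] This fails: take t = 4. Then 4t + 10 = 26, which is even, yet t = 4 is even, not odd.

[⇐] Suppose t is odd. Since 4 is even, 4t is even for every t, so 4t + 10 has the same parity as 10, which is even. Hence 4t + 10 is even.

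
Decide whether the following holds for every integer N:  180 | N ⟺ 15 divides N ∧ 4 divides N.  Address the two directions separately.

(⇒) holds; (⇐) fails.

(⟹) If 180 ∣ N, write N = 180q. Since 180 = 12·15, N = 15·(12q), so 15 ∣ N; and since 180 = 45·4, N = 4·(45q), so 4 ∣ N.

(⟸) This fails: take N = 60. Both 15 ∣ 60 and 4 ∣ 60, yet 60 is not a multiple of 180 (since 60 = 0·180 + 60), so 180 ∤ 60.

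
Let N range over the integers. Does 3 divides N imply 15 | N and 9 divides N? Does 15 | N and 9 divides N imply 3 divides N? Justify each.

The forward direction fails; the converse holds.

Forward direction. This fails: take N = 3. Certainly 3 ∣ 3, but 15 ∤ 3.

Converse. Suppose 15 ∣ N and 9 ∣ N. Any common multiple of 15 and 9 is a multiple of their lcm; here lcm(15, 9) = 15·9/gcd(15, 9) = 135/3 = 45, so 45 ∣ N. Since 3 ∣ 45, it follows that 3 ∣ N.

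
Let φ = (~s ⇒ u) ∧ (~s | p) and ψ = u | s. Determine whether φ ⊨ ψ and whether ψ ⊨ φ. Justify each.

Not equivalent: only (⇒) holds.

Converse. This fails. Under p = F, s = T, u = F, the left side is false but the right side is true.

Forward direction. Assume the antecedent. If s is true, u | s reduces to true regardless of the other variables. If s is false, the antecedent forces (p = F, s = F, u = T) or (p = T, s = F, u = T), and u | s holds there. Either way u | s holds.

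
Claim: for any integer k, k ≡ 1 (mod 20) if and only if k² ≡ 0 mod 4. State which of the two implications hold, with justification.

(⇒) This fails: take k = 1. Then 1 ≡ 1 (mod 20), but 1² = 1 ≡ 1 (mod 4), not 0.

(⇐) This fails: take k = 0. Then 0² = 0 ≡ 0 (mod 4), yet 0 ≡ 0 (mod 20), not 1.

Both directions fail.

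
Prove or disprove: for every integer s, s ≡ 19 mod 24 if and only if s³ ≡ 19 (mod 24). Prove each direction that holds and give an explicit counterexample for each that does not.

Forward direction. Suppose s ≡ 19 mod 24. Write s = 24j + 19. Then (24j + 19)³ = 13824j³ + 32832j² + 25992j + 6859 = 24(576j³ + 1368j² + 1083j + 285) + 19, so s³ ≡ 19 (mod 24).

Converse. Suppose s³ ≡ 19 (mod 24). The only residue r in {0, …, 23} with r³ ≡ 19 (mod 24) is r = 19, so s ≡ 19 (mod 24).

Both directions hold.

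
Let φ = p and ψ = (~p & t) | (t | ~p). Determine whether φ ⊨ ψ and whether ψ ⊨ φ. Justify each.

Neither direction holds.

(→) This fails. Under t = F, p = T, the left side is true but the right side is false.

(←) This fails. Under t = F, p = F, the left side is false but the right side is true.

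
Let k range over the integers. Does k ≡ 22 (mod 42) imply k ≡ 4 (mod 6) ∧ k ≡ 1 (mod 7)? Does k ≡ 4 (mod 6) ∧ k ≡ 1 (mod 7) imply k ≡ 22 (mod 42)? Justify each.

The biconditional holds.

(⇐) If k ≡ 4 (mod 6) and k ≡ 1 (mod 7), then by the Chinese remainder theorem k ≡ 22 (mod 42). This is exactly k ≡ 22 (mod 42).

(⇒) Suppose k ≡ 22 (mod 42); write k = 42j + 22. Since 6 ∣ 42, reducing mod 6 gives k ≡ 22 ≡ 4 (mod 6); since 7 ∣ 42, reducing mod 7 gives k ≡ 22 ≡ 1 (mod 7).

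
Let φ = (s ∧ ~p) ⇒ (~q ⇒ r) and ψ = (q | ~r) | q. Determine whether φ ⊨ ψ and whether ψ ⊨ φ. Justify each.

Forward direction. This fails. Under q = F, r = T, s = F, p = F, the left side is true but the right side is false.

Converse. This fails. Under q = F, r = F, s = T, p = F, the left side is false but the right side is true.

Both directions fail.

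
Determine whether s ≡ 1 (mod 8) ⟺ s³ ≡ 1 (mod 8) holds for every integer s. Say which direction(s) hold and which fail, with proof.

[⇒] Suppose s ≡ 1 (mod 8). Write s = 8j + 1. Then (8j + 1)³ = 512j³ + 192j² + 24j + 1 = 8(64j³ + 24j² + 3j) + 1, so s³ ≡ 1 (mod 8).

[⇐] Conversely, suppose s³ ≡ 1 (mod 8). The only residue r in {0, …, 7} with r³ ≡ 1 (mod 8) is r = 1, so s ≡ 1 (mod 8).

Equivalent; both directions hold.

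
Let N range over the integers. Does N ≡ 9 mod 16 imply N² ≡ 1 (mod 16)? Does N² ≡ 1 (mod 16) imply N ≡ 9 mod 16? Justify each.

(⟹) Suppose N ≡ 9 mod 16. Write N = 16j + 9. Then (16j + 9)² = 256j² + 288j + 81 = 16(16j² + 18j + 5) + 1, so N² ≡ 1 (mod 16).

(⟸) This fails: take N = 1. Then 1² = 1 ≡ 1 (mod 16), yet 1 ≡ 1 (mod 16), not 9.

The forward direction holds; the converse fails.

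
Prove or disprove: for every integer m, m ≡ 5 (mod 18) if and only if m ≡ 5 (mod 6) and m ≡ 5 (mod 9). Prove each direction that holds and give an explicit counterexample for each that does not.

The biconditional holds.

[⇒] Suppose m ≡ 5 (mod 18); write m = 18j + 5. Since 6 ∣ 18, reducing mod 6 gives m ≡ 5 (mod 6); since 9 ∣ 18, reducing mod 9 gives m ≡ 5 (mod 9).

[⇐] Conversely, if m ≡ 5 (mod 6) and m ≡ 5 (mod 9), then by the Chinese remainder theorem m ≡ 5 (mod 18). This is exactly m ≡ 5 (mod 18).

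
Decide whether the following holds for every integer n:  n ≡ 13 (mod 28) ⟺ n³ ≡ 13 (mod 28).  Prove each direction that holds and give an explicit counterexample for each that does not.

Only the forward implication holds.

[⇒] Suppose n ≡ 13 (mod 28). Write n = 28j + 13. Then (28j + 13)³ = 21952j³ + 30576j² + 14196j + 2197 = 28(784j³ + 1092j² + 507j + 78) + 13, so n³ ≡ 13 (mod 28).

[⇐] This fails: take n = 5. Then 5³ = 125 ≡ 13 (mod 28), yet 5 ≡ 5 (mod 28), not 13.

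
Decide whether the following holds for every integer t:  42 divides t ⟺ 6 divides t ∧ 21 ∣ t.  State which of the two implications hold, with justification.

Equivalent; both directions hold.

Forward direction. If 42 ∣ t, write t = 42q. Since 42 = 7·6, t = 6·(7q), so 6 ∣ t; and since 42 = 2·21, t = 21·(2q), so 21 ∣ t.

Converse. Suppose 6 ∣ t and 21 ∣ t. Any common multiple of 6 and 21 is a multiple of their lcm; here lcm(6, 21) = 6·21/gcd(6, 21) = 126/3 = 42, so 42 ∣ t.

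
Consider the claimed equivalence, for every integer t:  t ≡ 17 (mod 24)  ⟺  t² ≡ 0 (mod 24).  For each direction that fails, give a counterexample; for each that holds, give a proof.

Neither direction holds.

Forward direction. This fails: take t = 17. Then 17 ≡ 17 (mod 24), but 17² = 289 ≡ 1 (mod 24), not 0.

Converse. This fails: take t = 0. Then 0² = 0 ≡ 0 (mod 24), yet 0 ≡ 0 (mod 24), not 17.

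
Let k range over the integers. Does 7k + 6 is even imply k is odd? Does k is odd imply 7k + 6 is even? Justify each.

(⇒) This fails: k = 6 gives 7k + 6 = 48, which is even, but 6 is even, not odd.

(⇐) This also fails: k = 1 is odd, but 7k + 6 = 13 is odd, not even.

(⇒) fails and (⇐) fails.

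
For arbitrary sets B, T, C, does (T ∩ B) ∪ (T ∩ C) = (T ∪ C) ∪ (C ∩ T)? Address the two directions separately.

(⊆) holds; (⊇) fails.

Forward inclusion. Let x ∈ (T ∩ B) ∪ (T ∩ C). Then either x ∈ B ∩ T and x ∉ C; or x ∈ T ∩ C and x ∉ B; or x ∈ B ∩ T ∩ C. In each case x ∈ (T ∪ C) ∪ (C ∩ T), so (T ∩ B) ∪ (T ∩ C) ⊆ (T ∪ C) ∪ (C ∩ T).

Reverse inclusion. This inclusion fails. Take B = ∅, T = {1}, C = ∅; then 1 ∈ (T ∪ C) ∪ (C ∩ T) but 1 ∉ (T ∩ B) ∪ (T ∩ C).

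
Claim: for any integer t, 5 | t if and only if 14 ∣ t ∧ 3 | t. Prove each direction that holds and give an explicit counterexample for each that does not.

(⇒) fails and (⇐) fails.

(⇒) This fails: take t = 5. Certainly 5 ∣ 5, but 14 ∤ 5.

(⇐) This fails: take t = 42. Both 14 ∣ 42 and 3 ∣ 42, yet 42 is not a multiple of 5 (since 42 = 8·5 + 2), so 5 ∤ 42.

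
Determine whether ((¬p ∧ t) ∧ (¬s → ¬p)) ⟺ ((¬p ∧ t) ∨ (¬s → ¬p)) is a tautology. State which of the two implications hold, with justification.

(⇒) holds; (⇐) fails.

[⇒] Assume the antecedent. If s is true, (¬p ∧ t) ∨ (¬s → ¬p) reduces to true regardless of the other variables. If s is false, the antecedent forces (s = F, p = F, t = T), and (¬p ∧ t) ∨ (¬s → ¬p) holds there. Either way (¬p ∧ t) ∨ (¬s → ¬p) holds.

[⇐] This fails. Under s = F, p = F, t = F, the left side is false but the right side is true.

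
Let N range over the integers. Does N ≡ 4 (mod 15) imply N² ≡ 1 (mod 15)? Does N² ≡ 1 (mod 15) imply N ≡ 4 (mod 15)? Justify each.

Only the forward implication holds.

(→) Suppose N ≡ 4 (mod 15). Write N = 15j + 4. Then (15j + 4)² = 225j² + 120j + 16 = 15(15j² + 8j + 1) + 1, so N² ≡ 1 (mod 15).

(←) This fails: take N = 1. Then 1² = 1 ≡ 1 (mod 15), yet 1 ≡ 1 (mod 15), not 4.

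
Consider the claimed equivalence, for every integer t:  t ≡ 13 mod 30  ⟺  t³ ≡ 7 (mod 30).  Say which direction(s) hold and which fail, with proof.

(⟹) Suppose t ≡ 13 mod 30. Write t = 30j + 13. Then (30j + 13)³ = 27000j³ + 35100j² + 15210j + 2197 = 30(900j³ + 1170j² + 507j + 73) + 7, so t³ ≡ 7 (mod 30).

(⟸) Conversely, suppose t³ ≡ 7 (mod 30). The only residue r in {0, …, 29} with r³ ≡ 7 (mod 30) is r = 13, so t ≡ 13 (mod 30).

Both directions hold.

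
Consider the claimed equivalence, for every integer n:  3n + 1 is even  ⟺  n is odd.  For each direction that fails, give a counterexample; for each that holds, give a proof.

(←) Suppose n is odd; write n = 2j + 1. Then 3n + 1 = 3·(2j + 1) + 1 = 2·3j + 4, which is even.

(→) Suppose 3n + 1 is even. Since 3 is odd, 3n and n have the same parity, so 3n + 1 ≡ n + 1 (mod 2). As 1 is odd, 3n + 1 is even exactly when n is odd. Thus n is odd.

Both implications hold.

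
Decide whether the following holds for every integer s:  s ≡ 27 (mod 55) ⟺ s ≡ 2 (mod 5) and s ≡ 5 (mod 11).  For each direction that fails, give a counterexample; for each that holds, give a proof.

[⇒] Suppose s ≡ 27 (mod 55); write s = 55j + 27. Since 5 ∣ 55, reducing mod 5 gives s ≡ 27 ≡ 2 (mod 5); since 11 ∣ 55, reducing mod 11 gives s ≡ 27 ≡ 5 (mod 11).

[⇐] Conversely, if s ≡ 2 (mod 5) and s ≡ 5 (mod 11), then by the Chinese remainder theorem s ≡ 27 (mod 55). This is exactly s ≡ 27 (mod 55).

The biconditional holds.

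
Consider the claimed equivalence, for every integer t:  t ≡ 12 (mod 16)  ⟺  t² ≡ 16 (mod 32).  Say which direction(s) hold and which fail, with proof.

The forward direction holds; the converse fails.

Converse. This fails: take t = 4. Then 4² = 16 ≡ 16 (mod 32), yet 4 ≡ 4 (mod 16), not 12.

Forward direction. Suppose t ≡ 12 (mod 16). Working modulo 32, t ∈ {12, 28}; for each such r, r² ≡ 16 (mod 32).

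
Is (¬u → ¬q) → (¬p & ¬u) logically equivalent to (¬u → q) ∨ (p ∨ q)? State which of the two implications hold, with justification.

Neither direction holds.

[⇒] This fails. Under q = F, u = F, p = F, the left side is true but the right side is false.

[⇐] This fails. Under q = F, u = T, p = F, the left side is false but the right side is true.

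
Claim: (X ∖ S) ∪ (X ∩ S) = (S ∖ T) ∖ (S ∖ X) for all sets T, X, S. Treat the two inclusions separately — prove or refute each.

(⊆) fails; (⊇) holds.

Forward inclusion. This inclusion fails. Take T = ∅, X = {1}, S = ∅; then 1 ∈ (X ∖ S) ∪ (X ∩ S) but 1 ∉ (S ∖ T) ∖ (S ∖ X).

Reverse inclusion. Let x ∈ (S ∖ T) ∖ (S ∖ X). Then x ∈ X ∩ S and x ∉ T, from which x ∈ (X ∖ S) ∪ (X ∩ S).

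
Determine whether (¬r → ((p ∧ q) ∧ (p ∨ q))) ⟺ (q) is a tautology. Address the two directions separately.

(⇒) This fails. Under r = T, q = F, p = F, the left side is true but the right side is false.

(⇐) This fails. Under r = F, q = T, p = F, the left side is false but the right side is true.

Neither direction holds.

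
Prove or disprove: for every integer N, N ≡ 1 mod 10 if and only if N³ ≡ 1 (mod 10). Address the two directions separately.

Both implications hold.

[⇒] Suppose N ≡ 1 mod 10. Write N = 10j + 1. Then (10j + 1)³ = 1000j³ + 300j² + 30j + 1 = 10(100j³ + 30j² + 3j) + 1, so N³ ≡ 1 (mod 10).

[⇐] Conversely, suppose N³ ≡ 1 (mod 10). The only residue r in {0, …, 9} with r³ ≡ 1 (mod 10) is r = 1, so N ≡ 1 (mod 10).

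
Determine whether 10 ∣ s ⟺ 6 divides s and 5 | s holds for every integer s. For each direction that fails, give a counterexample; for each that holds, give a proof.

(→) This fails: take s = 10. Certainly 10 ∣ 10, but 6 ∤ 10.

(←) Suppose 6 ∣ s and 5 ∣ s. Any common multiple of 6 and 5 is a multiple of their lcm; here gcd(6, 5) = 1, so lcm(6, 5) = 6·5 = 30, so 30 ∣ s. Since 10 ∣ 30, it follows that 10 ∣ s.

Only the converse holds.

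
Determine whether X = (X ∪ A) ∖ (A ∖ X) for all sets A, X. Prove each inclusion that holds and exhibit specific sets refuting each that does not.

(⊆) Let x ∈ X. Then either x ∈ X and x ∉ A; or x ∈ A ∩ X. In each case x ∈ (X ∪ A) ∖ (A ∖ X), so X ⊆ (X ∪ A) ∖ (A ∖ X).

(⊇) Let x ∈ (X ∪ A) ∖ (A ∖ X). Then either x ∈ X and x ∉ A; or x ∈ A ∩ X. In each case x ∈ X, so (X ∪ A) ∖ (A ∖ X) ⊆ X.

The two sets are equal.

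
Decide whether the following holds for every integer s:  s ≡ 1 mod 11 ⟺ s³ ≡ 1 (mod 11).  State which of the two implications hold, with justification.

Equivalent; both directions hold.

Converse. Suppose s³ ≡ 1 (mod 11). The only residue r in {0, …, 10} with r³ ≡ 1 (mod 11) is r = 1, so s ≡ 1 (mod 11).

Forward direction. Suppose s ≡ 1 mod 11. Write s = 11j + 1. Then (11j + 1)³ = 1331j³ + 363j² + 33j + 1 = 11(121j³ + 33j² + 3j) + 1, so s³ ≡ 1 (mod 11).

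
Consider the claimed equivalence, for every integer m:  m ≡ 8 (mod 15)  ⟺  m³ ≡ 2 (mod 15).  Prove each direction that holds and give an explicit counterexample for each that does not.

(⟹) Suppose m ≡ 8 (mod 15). Write m = 15j + 8. Then (15j + 8)³ = 3375j³ + 5400j² + 2880j + 512 = 15(225j³ + 360j² + 192j + 34) + 2, so m³ ≡ 2 (mod 15).

(⟸) Conversely, suppose m³ ≡ 2 (mod 15). The only residue r in {0, …, 14} with r³ ≡ 2 (mod 15) is r = 8, so m ≡ 8 (mod 15).

Both implications hold.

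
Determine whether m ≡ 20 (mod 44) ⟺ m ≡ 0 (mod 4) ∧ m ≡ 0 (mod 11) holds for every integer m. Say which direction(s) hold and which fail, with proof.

(→) This fails: m = 20 gives 20 ≡ 20 (mod 44) but 20 ≡ 9 (mod 11), so the conjunction on the right does not hold.

(←) This fails: m = 0 satisfies both congruences on the right (0 ≡ 0 mod 4 and 0 ≡ 0 mod 11) yet 0 ≡ 0 (mod 44), not 20.

Both directions fail.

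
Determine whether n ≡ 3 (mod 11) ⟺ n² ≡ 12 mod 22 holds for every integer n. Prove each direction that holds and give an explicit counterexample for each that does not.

Neither implication holds.

(→) This fails: take n = 3. Then 3 ≡ 3 (mod 11), but 3² = 9 ≡ 9 (mod 22), not 12.

(←) This fails: take n = 10. Then 10² = 100 ≡ 12 (mod 22), yet 10 ≡ 10 (mod 11), not 3.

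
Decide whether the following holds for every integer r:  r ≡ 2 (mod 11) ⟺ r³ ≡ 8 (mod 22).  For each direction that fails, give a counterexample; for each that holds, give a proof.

(⇒) This fails: take r = 13. Then 13 ≡ 2 (mod 11), but 13³ = 2197 ≡ 19 (mod 22), not 8.

(⇐) Conversely, the residues r modulo 22 with r³ ≡ 8 (mod 22) are exactly {2}, and each is ≡ 2 (mod 11).

The forward direction fails; the converse holds.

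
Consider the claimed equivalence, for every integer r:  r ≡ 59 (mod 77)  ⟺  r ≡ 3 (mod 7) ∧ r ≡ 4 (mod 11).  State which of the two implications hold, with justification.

Forward direction. Suppose r ≡ 59 (mod 77); write r = 77j + 59. Since 7 ∣ 77, reducing mod 7 gives r ≡ 59 ≡ 3 (mod 7); since 11 ∣ 77, reducing mod 11 gives r ≡ 59 ≡ 4 (mod 11).

Converse. If r ≡ 3 (mod 7) and r ≡ 4 (mod 11), then by the Chinese remainder theorem r ≡ 59 (mod 77). This is exactly r ≡ 59 (mod 77).

Both directions hold.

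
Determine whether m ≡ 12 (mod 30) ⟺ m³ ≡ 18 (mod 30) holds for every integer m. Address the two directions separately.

(⟸) Suppose m³ ≡ 18 (mod 30). The only residue r in {0, …, 29} with r³ ≡ 18 (mod 30) is r = 12, so m ≡ 12 (mod 30).

(⟹) Suppose m ≡ 12 (mod 30). Write m = 30j + 12. Then (30j + 12)³ = 27000j³ + 32400j² + 12960j + 1728 = 30(900j³ + 1080j² + 432j + 57) + 18, so m³ ≡ 18 (mod 30).

Both directions hold.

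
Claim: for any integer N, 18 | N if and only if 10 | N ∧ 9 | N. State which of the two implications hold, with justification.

Only the reverse direction holds.

(⇒) This fails: take N = 18. Certainly 18 ∣ 18, but 10 ∤ 18.

(⇐) Suppose 10 ∣ N and 9 ∣ N. Any common multiple of 10 and 9 is a multiple of their lcm; here gcd(10, 9) = 1, so lcm(10, 9) = 10·9 = 90, so 90 ∣ N. Since 18 ∣ 90, it follows that 18 ∣ N.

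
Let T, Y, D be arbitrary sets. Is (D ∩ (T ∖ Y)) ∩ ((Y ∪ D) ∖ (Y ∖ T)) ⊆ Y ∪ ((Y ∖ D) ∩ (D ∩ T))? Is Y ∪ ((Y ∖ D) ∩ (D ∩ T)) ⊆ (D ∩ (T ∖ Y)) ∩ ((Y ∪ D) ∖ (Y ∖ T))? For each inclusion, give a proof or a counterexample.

Forward inclusion. This inclusion fails. Take T = {1}, Y = ∅, D = {1}; then 1 ∈ (D ∩ (T ∖ Y)) ∩ ((Y ∪ D) ∖ (Y ∖ T)) but 1 ∉ Y ∪ ((Y ∖ D) ∩ (D ∩ T)).

Reverse inclusion. This inclusion fails. Take T = ∅, Y = {1}, D = ∅; then 1 ∈ Y ∪ ((Y ∖ D) ∩ (D ∩ T)) but 1 ∉ (D ∩ (T ∖ Y)) ∩ ((Y ∪ D) ∖ (Y ∖ T)).

Neither inclusion holds.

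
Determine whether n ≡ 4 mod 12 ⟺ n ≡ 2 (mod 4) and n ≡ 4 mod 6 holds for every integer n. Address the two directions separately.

Forward direction. This fails: n = 4 gives 4 ≡ 4 (mod 12) but 4 ≡ 0 (mod 4), so the conjunction on the right does not hold.

Converse. This fails: n = 10 satisfies both congruences on the right (10 ≡ 2 mod 4 and 10 ≡ 4 mod 6) yet 10 ≡ 10 (mod 12), not 4.

Both directions fail.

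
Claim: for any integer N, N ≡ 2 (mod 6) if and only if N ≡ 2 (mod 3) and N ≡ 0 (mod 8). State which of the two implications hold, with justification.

Not equivalent: only (⇐) holds.

[⇐] If N ≡ 2 (mod 3) and N ≡ 0 (mod 8), then by the Chinese remainder theorem N ≡ 8 (mod 24). Since 8 ≡ 2 (mod 6) and 6 ∣ 24, we get N ≡ 2 (mod 6).

[⇒] This fails: N = 2 gives 2 ≡ 2 (mod 6) but 2 ≡ 2 (mod 8), so the conjunction on the right does not hold.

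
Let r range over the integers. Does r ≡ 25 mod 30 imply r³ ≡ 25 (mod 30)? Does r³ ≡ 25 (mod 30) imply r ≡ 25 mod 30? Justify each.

(⟹) Suppose r ≡ 25 mod 30. Write r = 30j + 25. Then (30j + 25)³ = 27000j³ + 67500j² + 56250j + 15625 = 30(900j³ + 2250j² + 1875j + 520) + 25, so r³ ≡ 25 (mod 30).

(⟸) Conversely, suppose r³ ≡ 25 (mod 30). The only residue r in {0, …, 29} with r³ ≡ 25 (mod 30) is r = 25, so r ≡ 25 (mod 30).

Both directions hold; the statement is true.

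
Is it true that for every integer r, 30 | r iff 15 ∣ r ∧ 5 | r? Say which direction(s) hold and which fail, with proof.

Forward direction. If 30 ∣ r, write r = 30q. Since 30 = 2·15, r = 15·(2q), so 15 ∣ r; and since 30 = 6·5, r = 5·(6q), so 5 ∣ r.

Converse. This fails: take r = 15. Both 15 ∣ 15 and 5 ∣ 15, yet 15 is not a multiple of 30 (since 15 = 0·30 + 15), so 30 ∤ 15.

(⇒) holds; (⇐) fails.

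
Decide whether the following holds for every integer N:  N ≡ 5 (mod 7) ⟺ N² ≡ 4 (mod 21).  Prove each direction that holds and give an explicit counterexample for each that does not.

Both directions fail.

(→) This fails: take N = 12. Then 12 ≡ 5 (mod 7), but 12² = 144 ≡ 18 (mod 21), not 4.

(←) This fails: take N = 2. Then 2² = 4 ≡ 4 (mod 21), yet 2 ≡ 2 (mod 7), not 5.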